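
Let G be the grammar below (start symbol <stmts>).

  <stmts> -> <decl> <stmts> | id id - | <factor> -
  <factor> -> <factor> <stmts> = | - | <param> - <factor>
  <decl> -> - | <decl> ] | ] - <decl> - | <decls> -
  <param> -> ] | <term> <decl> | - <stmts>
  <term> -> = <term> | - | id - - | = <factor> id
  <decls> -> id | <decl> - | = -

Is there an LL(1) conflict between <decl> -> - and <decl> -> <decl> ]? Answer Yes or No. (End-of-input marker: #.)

FIRST(-) = { - } and FIRST(<decl> ]) = { -, =, ], id }.
Both contain -, so the two alternatives are not disjoint — LL(1) conflict.

Yes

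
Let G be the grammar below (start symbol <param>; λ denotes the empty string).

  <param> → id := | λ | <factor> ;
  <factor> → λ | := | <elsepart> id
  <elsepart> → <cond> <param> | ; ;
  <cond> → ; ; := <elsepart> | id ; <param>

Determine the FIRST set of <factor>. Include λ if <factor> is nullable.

<factor> → λ contributes λ.
<factor> → := contributes {:=}.
From <factor> → <elsepart> id: add FIRST(<elsepart>) = { ;, id }.
Union: FIRST(<factor>) = { :=, ;, id, λ }.

{ :=, ;, id, λ }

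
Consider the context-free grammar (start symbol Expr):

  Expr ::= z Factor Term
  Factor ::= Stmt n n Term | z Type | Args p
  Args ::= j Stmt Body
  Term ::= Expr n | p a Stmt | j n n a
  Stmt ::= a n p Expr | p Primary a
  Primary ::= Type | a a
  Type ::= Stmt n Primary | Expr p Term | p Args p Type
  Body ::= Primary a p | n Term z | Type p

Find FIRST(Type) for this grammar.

{ a, p, z }

From Type ::= Stmt n Primary: add FIRST(Stmt) = { a, p }.
From Type ::= Expr p Term: add FIRST(Expr) = { z }.
Type ::= p Args p Type contributes {p}.
Union: FIRST(Type) = { a, p, z }.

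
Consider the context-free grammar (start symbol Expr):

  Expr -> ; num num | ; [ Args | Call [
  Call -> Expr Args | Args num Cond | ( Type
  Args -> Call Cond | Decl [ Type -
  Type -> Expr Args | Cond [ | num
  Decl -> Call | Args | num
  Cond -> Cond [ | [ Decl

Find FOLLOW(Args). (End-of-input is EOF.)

{ EOF, (, -, ;, [, num }

In Expr -> ; [ Args: Args is at the end, add FOLLOW(Expr) = { EOF, (, ;, num }.
In Call -> Expr Args: Args is at the end, add FOLLOW(Call) = { EOF, (, -, ;, [, num }.
In Call -> Args num Cond: add FIRST(num Cond) = { num }.
In Type -> Expr Args: Args is at the end, add FOLLOW(Type) = { EOF, (, -, ;, [, num }.
In Decl -> Args: Args is at the end, add FOLLOW(Decl) = { EOF, (, -, ;, [, num }.
Union: FOLLOW(Args) = { EOF, (, -, ;, [, num }.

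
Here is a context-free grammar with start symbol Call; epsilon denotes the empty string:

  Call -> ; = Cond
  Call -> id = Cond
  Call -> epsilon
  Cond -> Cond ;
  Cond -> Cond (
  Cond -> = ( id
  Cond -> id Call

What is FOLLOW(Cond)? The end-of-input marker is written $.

{ $, (, ; }

In Call -> ; = Cond: Cond is at the end, add FOLLOW(Call) = { $, (, ; }.
In Call -> id = Cond: Cond is at the end, add FOLLOW(Call) = { $, (, ; }.
In Cond -> Cond ;: add FIRST(;) = { ; }.
In Cond -> Cond (: add FIRST(() = { ( }.
Union: FOLLOW(Cond) = { $, (, ; }.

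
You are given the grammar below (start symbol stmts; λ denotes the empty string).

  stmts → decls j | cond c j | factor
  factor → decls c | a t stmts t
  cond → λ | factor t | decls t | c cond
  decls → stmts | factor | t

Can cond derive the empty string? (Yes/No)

Yes

cond has an λ-production, so cond ⇒ λ.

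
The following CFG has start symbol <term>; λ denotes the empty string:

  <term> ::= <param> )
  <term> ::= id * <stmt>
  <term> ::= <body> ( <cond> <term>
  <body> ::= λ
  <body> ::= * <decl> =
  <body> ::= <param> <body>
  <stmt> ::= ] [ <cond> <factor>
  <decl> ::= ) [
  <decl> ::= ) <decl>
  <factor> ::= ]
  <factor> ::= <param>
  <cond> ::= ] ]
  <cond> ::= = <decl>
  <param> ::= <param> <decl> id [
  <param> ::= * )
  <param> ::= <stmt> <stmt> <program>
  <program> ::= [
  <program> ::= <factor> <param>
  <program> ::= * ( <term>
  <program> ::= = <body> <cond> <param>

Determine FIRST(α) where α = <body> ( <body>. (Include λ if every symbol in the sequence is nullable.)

Add FIRST(<body>)\{λ} = { *, ] }; <body> is nullable, continue.
( is a terminal; add {(} and stop.

{ (, *, ] }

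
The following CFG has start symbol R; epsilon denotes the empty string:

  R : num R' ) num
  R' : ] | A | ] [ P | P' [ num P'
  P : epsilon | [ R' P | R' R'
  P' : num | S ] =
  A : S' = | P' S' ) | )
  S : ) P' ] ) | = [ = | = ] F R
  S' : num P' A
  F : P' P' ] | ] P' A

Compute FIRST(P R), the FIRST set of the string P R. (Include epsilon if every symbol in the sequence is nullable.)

Add FIRST(P)\{epsilon} = { ), =, [, ], num }; P is nullable, continue.
Add FIRST(R) = { num }; R is not nullable, stop.

{ ), =, [, ], num }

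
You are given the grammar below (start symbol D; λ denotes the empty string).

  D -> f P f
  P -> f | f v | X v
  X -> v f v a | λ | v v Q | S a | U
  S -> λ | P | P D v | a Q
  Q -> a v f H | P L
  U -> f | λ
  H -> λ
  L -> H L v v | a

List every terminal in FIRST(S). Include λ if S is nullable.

S -> λ contributes λ.
From S -> P: add FIRST(P) = { a, f, v }.
From S -> P D v: add FIRST(P) = { a, f, v }.
S -> a Q contributes {a}.
Union: FIRST(S) = { a, f, v, λ }.

{ a, f, v, λ }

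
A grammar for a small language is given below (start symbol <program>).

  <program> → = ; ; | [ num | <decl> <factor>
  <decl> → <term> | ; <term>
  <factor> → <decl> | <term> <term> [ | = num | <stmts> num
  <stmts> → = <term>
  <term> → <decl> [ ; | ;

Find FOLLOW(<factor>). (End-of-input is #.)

In <program> → <decl> <factor>: <factor> is at the end, add FOLLOW(<program>) = { # }.
Union: FOLLOW(<factor>) = { # }.

{ # }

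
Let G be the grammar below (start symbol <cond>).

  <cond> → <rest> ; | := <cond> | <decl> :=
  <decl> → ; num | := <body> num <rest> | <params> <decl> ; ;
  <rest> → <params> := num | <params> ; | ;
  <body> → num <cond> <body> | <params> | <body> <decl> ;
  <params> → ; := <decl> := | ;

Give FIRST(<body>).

{ ;, num }

<body> → num <cond> <body> contributes {num}.
From <body> → <params>: add FIRST(<params>) = { ; }.
From <body> → <body> <decl> ;: add FIRST(<body>) = { ;, num }.
Union: FIRST(<body>) = { ;, num }.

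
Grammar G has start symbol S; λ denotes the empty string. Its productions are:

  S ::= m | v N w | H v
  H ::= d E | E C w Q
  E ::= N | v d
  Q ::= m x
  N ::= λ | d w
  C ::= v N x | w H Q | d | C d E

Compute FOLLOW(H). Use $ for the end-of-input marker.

{ m, v }

In S ::= H v: add FIRST(v) = { v }.
In C ::= w H Q: add FIRST(Q) = { m }.
Union: FOLLOW(H) = { m, v }.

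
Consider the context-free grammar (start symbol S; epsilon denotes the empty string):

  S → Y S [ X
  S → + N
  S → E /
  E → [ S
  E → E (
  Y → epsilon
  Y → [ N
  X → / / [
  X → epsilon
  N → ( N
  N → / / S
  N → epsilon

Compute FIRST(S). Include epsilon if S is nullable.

From S → Y S [ X: Y nullable, take FIRST(Y) ∪ FIRST(S) = { +, [ }.
S → + N contributes {+}.
From S → E /: add FIRST(E) = { [ }.
Union: FIRST(S) = { +, [ }.

{ +, [ }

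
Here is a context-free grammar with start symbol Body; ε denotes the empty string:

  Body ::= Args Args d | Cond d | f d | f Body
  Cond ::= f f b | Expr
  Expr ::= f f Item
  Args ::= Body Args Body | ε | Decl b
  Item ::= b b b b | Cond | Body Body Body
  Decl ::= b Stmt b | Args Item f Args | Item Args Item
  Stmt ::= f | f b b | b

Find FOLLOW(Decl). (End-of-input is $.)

In Args ::= Decl b: add FIRST(b) = { b }.
Union: FOLLOW(Decl) = { b }.

{ b }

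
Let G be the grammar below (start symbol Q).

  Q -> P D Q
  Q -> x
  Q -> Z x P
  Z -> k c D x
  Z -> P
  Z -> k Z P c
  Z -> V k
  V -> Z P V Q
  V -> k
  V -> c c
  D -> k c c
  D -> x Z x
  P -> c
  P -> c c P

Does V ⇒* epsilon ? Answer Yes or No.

No nonterminal in this grammar is nullable.
No production of V has an RHS whose symbols are all nullable, so V is not nullable.

No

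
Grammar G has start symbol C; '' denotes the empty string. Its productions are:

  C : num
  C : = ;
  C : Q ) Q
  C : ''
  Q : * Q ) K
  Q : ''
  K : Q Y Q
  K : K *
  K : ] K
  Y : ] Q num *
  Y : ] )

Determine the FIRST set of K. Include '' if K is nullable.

From K : Q Y Q: Q nullable, take FIRST(Q) ∪ FIRST(Y) = { *, ] }.
From K : K *: add FIRST(K) = { *, ] }.
K : ] K contributes {]}.
Union: FIRST(K) = { *, ] }.

{ *, ] }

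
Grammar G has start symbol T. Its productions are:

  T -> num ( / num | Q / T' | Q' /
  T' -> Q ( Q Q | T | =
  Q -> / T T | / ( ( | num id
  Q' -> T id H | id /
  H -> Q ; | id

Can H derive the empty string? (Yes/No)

No nonterminal in this grammar is nullable.
No production of H has an RHS whose symbols are all nullable, so H is not nullable.

No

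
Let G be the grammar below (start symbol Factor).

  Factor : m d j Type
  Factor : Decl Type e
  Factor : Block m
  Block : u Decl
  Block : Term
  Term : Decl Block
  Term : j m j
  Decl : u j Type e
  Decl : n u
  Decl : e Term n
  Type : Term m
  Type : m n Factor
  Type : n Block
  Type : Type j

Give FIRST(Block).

Block : u Decl contributes {u}.
From Block : Term: add FIRST(Term) = { e, j, n, u }.
Union: FIRST(Block) = { e, j, n, u }.

{ e, j, n, u }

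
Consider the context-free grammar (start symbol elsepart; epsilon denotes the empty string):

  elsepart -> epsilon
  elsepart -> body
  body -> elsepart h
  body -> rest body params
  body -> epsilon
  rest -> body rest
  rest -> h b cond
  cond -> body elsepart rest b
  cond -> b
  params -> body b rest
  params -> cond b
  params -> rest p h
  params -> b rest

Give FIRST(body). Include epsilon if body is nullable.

{ h, epsilon }

From body -> elsepart h: elsepart nullable, take FIRST(elsepart) ∪ {h} = { h }.
From body -> rest body params: add FIRST(rest) = { h }.
body -> epsilon contributes epsilon.
Union: FIRST(body) = { h, epsilon }.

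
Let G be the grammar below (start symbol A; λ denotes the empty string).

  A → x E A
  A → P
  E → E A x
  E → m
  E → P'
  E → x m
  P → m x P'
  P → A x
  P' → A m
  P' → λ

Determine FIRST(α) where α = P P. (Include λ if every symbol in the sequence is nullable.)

{ m, x }

Add FIRST(P) = { m, x }; P is not nullable, stop.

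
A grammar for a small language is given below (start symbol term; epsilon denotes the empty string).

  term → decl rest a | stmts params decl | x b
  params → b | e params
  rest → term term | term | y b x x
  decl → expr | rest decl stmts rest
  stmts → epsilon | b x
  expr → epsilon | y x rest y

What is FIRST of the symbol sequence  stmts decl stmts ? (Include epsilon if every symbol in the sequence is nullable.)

{ b, e, x, y, epsilon }

Add FIRST(stmts)\{epsilon} = { b }; stmts is nullable, continue.
Add FIRST(decl)\{epsilon} = { b, e, x, y }; decl is nullable, continue.
Add FIRST(stmts)\{epsilon} = { b }; stmts is nullable, continue.
Every symbol is nullable, so include epsilon.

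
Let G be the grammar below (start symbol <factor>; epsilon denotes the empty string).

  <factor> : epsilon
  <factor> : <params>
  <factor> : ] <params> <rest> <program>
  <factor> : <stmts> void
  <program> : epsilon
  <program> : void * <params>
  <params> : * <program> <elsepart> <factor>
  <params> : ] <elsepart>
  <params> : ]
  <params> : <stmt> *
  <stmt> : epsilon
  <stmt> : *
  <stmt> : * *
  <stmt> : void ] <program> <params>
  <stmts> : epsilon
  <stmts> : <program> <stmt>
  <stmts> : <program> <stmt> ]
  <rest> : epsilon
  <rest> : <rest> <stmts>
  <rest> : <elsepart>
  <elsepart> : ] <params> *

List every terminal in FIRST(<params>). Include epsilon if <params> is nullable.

{ *, ], void }

<params> : * <program> <elsepart> <factor> contributes {*}.
<params> : ] <elsepart> contributes {]}.
<params> : ] contributes {]}.
From <params> : <stmt> *: <stmt> nullable, take FIRST(<stmt>) ∪ {*} = { *, void }.
Union: FIRST(<params>) = { *, ], void }.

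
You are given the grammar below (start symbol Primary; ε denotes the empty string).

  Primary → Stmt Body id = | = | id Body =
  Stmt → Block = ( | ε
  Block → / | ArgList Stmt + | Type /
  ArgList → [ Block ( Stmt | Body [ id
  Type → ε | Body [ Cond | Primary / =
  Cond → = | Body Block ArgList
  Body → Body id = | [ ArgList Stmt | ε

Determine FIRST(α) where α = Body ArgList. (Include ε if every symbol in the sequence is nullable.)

{ [, id }

Add FIRST(Body)\{ε} = { [, id }; Body is nullable, continue.
Add FIRST(ArgList) = { [, id }; ArgList is not nullable, stop.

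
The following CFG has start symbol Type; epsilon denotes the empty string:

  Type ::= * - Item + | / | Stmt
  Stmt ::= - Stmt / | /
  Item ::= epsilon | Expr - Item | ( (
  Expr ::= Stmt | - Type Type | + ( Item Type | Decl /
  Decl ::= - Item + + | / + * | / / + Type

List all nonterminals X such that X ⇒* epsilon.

Directly nullable (have an epsilon-production): Item.
No other nonterminal has a production whose RHS symbols are all nullable.

{ Item }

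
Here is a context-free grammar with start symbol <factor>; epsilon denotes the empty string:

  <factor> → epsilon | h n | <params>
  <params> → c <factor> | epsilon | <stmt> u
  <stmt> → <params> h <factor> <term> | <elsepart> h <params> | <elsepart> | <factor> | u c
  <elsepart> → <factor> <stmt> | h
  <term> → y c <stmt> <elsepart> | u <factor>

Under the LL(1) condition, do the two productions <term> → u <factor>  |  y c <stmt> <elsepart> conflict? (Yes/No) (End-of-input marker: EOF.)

FIRST(u <factor>) = { u } and FIRST(y c <stmt> <elsepart>) = { y }.
The FIRST sets are disjoint and neither alternative is nullable — no conflict.

No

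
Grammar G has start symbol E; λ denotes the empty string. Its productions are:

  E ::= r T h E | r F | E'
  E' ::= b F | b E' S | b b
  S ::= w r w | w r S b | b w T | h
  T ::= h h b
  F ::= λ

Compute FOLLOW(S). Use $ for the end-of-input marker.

In E' ::= b E' S: S is at the end, add FOLLOW(E') = { $, b, h, w }.
In S ::= w r S b: add FIRST(b) = { b }.
Union: FOLLOW(S) = { $, b, h, w }.

{ $, b, h, w }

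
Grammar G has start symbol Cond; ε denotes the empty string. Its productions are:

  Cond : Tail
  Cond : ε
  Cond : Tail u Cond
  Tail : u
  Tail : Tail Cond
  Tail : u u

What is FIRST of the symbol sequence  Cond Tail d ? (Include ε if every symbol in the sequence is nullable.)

{ u }

Add FIRST(Cond)\{ε} = { u }; Cond is nullable, continue.
Add FIRST(Tail) = { u }; Tail is not nullable, stop.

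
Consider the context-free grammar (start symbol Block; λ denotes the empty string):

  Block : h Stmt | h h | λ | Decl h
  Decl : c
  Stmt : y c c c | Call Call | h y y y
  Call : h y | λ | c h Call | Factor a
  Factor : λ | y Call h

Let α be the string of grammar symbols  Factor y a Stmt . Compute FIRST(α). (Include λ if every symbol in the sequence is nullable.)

{ y }

Add FIRST(Factor)\{λ} = { y }; Factor is nullable, continue.
y is a terminal; add {y} and stop.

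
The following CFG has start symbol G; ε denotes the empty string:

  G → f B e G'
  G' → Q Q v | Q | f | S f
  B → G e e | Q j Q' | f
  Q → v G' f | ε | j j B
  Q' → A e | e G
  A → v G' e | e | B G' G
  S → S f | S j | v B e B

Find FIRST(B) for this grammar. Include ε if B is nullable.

From B → G e e: add FIRST(G) = { f }.
From B → Q j Q': Q nullable, take FIRST(Q) ∪ {j} = { j, v }.
B → f contributes {f}.
Union: FIRST(B) = { f, j, v }.

{ f, j, v }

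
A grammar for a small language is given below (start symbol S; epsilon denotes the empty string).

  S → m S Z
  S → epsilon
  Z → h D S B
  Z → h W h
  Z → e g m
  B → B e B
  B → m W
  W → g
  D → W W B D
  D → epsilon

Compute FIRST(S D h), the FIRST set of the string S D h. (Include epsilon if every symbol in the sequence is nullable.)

{ g, h, m }

Add FIRST(S)\{epsilon} = { m }; S is nullable, continue.
Add FIRST(D)\{epsilon} = { g }; D is nullable, continue.
h is a terminal; add {h} and stop.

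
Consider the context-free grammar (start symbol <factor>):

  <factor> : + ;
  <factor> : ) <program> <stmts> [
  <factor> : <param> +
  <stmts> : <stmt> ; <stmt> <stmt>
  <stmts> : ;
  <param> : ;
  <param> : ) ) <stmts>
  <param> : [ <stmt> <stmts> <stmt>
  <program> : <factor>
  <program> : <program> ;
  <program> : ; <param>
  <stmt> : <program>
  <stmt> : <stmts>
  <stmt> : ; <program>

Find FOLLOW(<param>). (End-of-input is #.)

{ ), +, ;, [ }

In <factor> : <param> +: add FIRST(+) = { + }.
In <program> : ; <param>: <param> is at the end, add FOLLOW(<program>) = { ), +, ;, [ }.
Union: FOLLOW(<param>) = { ), +, ;, [ }.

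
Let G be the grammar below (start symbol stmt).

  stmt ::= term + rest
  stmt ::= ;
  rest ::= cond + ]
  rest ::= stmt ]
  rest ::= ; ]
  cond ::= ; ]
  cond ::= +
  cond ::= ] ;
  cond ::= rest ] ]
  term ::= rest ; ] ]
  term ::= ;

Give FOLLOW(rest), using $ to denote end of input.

{ $, ;, ] }

In stmt ::= term + rest: rest is at the end, add FOLLOW(stmt) = { $, ] }.
In cond ::= rest ] ]: add FIRST(] ]) = { ] }.
In term ::= rest ; ] ]: add FIRST(; ] ]) = { ; }.
Union: FOLLOW(rest) = { $, ;, ] }.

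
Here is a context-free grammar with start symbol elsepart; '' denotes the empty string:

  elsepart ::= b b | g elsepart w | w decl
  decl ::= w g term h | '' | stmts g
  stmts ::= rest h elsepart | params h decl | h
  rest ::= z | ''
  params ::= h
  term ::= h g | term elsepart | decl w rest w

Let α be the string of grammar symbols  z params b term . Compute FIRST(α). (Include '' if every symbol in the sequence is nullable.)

{ z }

z is a terminal; add {z} and stop.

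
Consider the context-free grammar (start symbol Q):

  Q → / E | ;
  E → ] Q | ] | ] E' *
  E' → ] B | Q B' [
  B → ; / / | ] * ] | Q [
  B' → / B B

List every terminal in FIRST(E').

{ /, ;, ] }

E' → ] B contributes {]}.
From E' → Q B' [: add FIRST(Q) = { /, ; }.
Union: FIRST(E') = { /, ;, ] }.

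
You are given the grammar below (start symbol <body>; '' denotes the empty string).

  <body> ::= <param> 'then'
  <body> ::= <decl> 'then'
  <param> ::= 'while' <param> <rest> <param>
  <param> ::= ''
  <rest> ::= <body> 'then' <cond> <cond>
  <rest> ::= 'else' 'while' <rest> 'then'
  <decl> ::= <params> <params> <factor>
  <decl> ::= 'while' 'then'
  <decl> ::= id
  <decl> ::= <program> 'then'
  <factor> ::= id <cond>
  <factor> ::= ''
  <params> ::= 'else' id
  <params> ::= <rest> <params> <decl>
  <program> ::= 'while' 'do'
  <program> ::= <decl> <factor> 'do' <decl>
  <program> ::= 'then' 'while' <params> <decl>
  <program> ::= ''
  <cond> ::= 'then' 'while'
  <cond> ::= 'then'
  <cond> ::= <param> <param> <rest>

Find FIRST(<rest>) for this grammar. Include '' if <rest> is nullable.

From <rest> ::= <body> 'then' <cond> <cond>: add FIRST(<body>) = { 'else', 'then', 'while', id }.
<rest> ::= 'else' 'while' <rest> 'then' contributes {'else'}.
Union: FIRST(<rest>) = { 'else', 'then', 'while', id }.

{ 'else', 'then', 'while', id }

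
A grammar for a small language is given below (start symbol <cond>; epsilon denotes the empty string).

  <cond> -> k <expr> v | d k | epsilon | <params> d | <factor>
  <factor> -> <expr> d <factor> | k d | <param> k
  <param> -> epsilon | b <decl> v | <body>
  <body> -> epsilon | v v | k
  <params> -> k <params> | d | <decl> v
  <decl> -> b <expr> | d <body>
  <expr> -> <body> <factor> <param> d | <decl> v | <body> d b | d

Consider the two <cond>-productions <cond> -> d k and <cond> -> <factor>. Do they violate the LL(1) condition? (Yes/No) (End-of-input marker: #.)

Yes

FIRST(d k) = { d } and FIRST(<factor>) = { b, d, k, v }.
Both contain d, so the two alternatives are not disjoint — LL(1) conflict.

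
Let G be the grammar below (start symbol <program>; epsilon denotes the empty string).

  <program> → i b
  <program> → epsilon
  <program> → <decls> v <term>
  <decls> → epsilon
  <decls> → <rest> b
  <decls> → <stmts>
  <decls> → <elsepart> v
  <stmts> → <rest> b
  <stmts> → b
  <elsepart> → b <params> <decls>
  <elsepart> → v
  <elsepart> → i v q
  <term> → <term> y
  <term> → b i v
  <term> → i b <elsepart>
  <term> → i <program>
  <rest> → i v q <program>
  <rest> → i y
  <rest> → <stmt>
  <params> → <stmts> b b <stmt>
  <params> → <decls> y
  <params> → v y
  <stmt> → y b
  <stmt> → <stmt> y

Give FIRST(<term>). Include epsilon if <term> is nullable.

{ b, i }

From <term> → <term> y: add FIRST(<term>) = { b, i }.
<term> → b i v contributes {b}.
<term> → i b <elsepart> contributes {i}.
<term> → i <program> contributes {i}.
Union: FIRST(<term>) = { b, i }.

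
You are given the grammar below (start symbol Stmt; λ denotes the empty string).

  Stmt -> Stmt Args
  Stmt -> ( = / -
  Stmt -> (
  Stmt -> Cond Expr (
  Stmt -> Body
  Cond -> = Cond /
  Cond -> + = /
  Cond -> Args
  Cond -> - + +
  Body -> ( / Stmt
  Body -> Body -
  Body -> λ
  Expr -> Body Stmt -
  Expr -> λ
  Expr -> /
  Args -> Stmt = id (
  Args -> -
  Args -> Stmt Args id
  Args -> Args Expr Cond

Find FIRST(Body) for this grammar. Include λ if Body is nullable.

Body -> ( / Stmt contributes {(}.
From Body -> Body -: Body nullable, take FIRST(Body) ∪ {-} = { (, - }.
Body -> λ contributes λ.
Union: FIRST(Body) = { (, -, λ }.

{ (, -, λ }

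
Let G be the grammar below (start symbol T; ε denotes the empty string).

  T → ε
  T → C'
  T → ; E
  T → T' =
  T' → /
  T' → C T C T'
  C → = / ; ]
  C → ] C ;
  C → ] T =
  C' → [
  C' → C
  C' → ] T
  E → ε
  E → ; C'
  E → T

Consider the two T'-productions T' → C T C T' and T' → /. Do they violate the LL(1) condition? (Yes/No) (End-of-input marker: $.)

FIRST(C T C T') = { =, ] } and FIRST(/) = { / }.
The FIRST sets are disjoint and neither alternative is nullable — no conflict.

No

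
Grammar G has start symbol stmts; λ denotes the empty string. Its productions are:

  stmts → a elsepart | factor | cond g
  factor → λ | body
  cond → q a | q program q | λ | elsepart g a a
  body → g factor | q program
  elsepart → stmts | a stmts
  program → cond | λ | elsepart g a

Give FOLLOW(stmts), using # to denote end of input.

{ #, g }

stmts is the start symbol, so # ∈ FOLLOW(stmts).
In elsepart → stmts: stmts is at the end, add FOLLOW(elsepart) = { #, g }.
In elsepart → a stmts: stmts is at the end, add FOLLOW(elsepart) = { #, g }.
Union: FOLLOW(stmts) = { #, g }.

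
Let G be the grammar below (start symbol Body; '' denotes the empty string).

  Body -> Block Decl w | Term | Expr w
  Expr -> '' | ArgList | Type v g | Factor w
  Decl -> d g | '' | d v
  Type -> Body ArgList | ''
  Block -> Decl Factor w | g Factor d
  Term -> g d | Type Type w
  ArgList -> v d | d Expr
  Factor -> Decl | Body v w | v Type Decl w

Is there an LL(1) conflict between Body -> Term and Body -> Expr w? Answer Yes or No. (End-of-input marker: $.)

FIRST(Term) = { d, g, v, w } and FIRST(Expr w) = { d, g, v, w }.
Both contain d, so the two alternatives are not disjoint — LL(1) conflict.

Yes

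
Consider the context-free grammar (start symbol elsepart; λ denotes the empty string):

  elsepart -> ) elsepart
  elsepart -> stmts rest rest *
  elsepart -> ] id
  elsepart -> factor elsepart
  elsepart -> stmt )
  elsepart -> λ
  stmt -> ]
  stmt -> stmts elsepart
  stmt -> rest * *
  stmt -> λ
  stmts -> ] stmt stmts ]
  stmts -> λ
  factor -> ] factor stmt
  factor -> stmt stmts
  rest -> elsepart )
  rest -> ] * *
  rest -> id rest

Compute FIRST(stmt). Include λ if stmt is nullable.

{ ), ], id, λ }

stmt -> ] contributes {]}.
From stmt -> stmts elsepart: stmts, elsepart nullable, take FIRST(stmts) ∪ FIRST(elsepart) = { ), ], id }; also λ since the whole RHS is nullable.
From stmt -> rest * *: add FIRST(rest) = { ), ], id }.
stmt -> λ contributes λ.
Union: FIRST(stmt) = { ), ], id, λ }.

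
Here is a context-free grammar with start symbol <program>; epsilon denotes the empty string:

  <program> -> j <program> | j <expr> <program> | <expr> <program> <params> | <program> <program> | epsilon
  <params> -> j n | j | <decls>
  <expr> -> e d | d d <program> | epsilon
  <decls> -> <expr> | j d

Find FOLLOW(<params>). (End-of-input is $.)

In <program> -> <expr> <program> <params>: <params> is at the end, add FOLLOW(<program>) = { $, d, e, j }.
Union: FOLLOW(<params>) = { $, d, e, j }.

{ $, d, e, j }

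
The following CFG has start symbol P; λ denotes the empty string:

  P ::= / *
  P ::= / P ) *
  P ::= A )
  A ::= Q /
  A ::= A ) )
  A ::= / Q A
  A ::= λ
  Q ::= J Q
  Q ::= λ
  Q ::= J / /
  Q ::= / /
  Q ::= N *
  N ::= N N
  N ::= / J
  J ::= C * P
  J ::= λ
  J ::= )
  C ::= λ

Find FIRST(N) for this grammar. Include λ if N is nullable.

{ / }

From N ::= N N: add FIRST(N) = { / }.
N ::= / J contributes {/}.
Union: FIRST(N) = { / }.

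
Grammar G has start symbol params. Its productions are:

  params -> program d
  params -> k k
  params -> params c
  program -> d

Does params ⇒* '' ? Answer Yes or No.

No

No nonterminal in this grammar is nullable.
No production of params has an RHS whose symbols are all nullable, so params is not nullable.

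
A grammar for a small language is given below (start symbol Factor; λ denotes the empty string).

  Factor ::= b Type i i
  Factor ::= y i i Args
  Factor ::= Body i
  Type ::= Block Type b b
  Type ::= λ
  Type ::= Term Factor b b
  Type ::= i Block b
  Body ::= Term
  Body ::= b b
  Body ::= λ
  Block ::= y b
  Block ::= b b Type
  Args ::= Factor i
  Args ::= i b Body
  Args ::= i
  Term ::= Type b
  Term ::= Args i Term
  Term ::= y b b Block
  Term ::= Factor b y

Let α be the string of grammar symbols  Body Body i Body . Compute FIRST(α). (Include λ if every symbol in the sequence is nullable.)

Add FIRST(Body)\{λ} = { b, i, y }; Body is nullable, continue.
Add FIRST(Body)\{λ} = { b, i, y }; Body is nullable, continue.
i is a terminal; add {i} and stop.

{ b, i, y }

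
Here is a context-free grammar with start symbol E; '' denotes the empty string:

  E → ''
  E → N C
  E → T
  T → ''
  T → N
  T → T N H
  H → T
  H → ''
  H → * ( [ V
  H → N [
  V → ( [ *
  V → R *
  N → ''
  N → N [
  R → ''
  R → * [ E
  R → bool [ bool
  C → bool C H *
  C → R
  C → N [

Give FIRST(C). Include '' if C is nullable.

{ *, [, bool, '' }

C → bool C H * contributes {bool}.
From C → R: add FIRST(R) = { *, bool, '' } (including '' since R is nullable).
From C → N [: N nullable, take FIRST(N) ∪ {[} = { [ }.
Union: FIRST(C) = { *, [, bool, '' }.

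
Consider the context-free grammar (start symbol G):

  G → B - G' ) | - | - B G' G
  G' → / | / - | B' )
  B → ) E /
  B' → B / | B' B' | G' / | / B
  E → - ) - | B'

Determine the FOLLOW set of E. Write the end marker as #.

In B → ) E /: add FIRST(/) = { / }.
Union: FOLLOW(E) = { / }.

{ / }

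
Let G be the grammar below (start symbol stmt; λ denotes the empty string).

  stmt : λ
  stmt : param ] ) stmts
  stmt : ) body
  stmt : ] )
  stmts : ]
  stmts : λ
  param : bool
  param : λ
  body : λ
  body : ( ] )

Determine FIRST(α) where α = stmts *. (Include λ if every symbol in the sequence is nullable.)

{ *, ] }

Add FIRST(stmts)\{λ} = { ] }; stmts is nullable, continue.
* is a terminal; add {*} and stop.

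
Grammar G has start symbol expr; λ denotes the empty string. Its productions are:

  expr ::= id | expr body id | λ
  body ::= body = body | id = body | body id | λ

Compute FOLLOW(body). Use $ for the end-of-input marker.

{ =, id }

In expr ::= expr body id: add FIRST(id) = { id }.
In body ::= body = body: add FIRST(= body) = { = }.
In body ::= body = body: body is at the end, add FOLLOW(body) = { =, id }.
In body ::= id = body: body is at the end, add FOLLOW(body) = { =, id }.
In body ::= body id: add FIRST(id) = { id }.
Union: FOLLOW(body) = { =, id }.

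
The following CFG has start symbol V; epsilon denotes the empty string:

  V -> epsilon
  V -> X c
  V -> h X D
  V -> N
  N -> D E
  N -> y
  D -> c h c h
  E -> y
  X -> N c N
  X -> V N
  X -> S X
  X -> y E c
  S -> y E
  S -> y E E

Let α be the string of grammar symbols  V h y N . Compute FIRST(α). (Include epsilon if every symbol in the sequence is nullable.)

Add FIRST(V)\{epsilon} = { c, h, y }; V is nullable, continue.
h is a terminal; add {h} and stop.

{ c, h, y }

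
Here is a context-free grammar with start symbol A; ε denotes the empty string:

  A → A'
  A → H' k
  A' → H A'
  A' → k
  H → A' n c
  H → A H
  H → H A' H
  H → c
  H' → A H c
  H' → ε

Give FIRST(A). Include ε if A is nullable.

{ c, k }

From A → A': add FIRST(A') = { c, k }.
From A → H' k: H' nullable, take FIRST(H') ∪ {k} = { c, k }.
Union: FIRST(A) = { c, k }.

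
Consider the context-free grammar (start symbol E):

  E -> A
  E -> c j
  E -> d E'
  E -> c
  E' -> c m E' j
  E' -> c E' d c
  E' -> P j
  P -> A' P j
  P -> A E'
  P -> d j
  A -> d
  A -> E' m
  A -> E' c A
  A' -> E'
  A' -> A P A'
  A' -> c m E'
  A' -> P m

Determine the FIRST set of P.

From P -> A' P j: add FIRST(A') = { c, d }.
From P -> A E': add FIRST(A) = { c, d }.
P -> d j contributes {d}.
Union: FIRST(P) = { c, d }.

{ c, d }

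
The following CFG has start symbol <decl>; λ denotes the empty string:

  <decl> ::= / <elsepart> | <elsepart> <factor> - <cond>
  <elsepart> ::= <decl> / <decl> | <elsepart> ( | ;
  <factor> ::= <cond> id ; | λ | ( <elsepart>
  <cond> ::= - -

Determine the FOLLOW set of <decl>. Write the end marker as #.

{ #, (, -, / }

<decl> is the start symbol, so # ∈ FOLLOW(<decl>).
In <elsepart> ::= <decl> / <decl>: add FIRST(/ <decl>) = { / }.
In <elsepart> ::= <decl> / <decl>: <decl> is at the end, add FOLLOW(<elsepart>) = { #, (, -, / }.
Union: FOLLOW(<decl>) = { #, (, -, / }.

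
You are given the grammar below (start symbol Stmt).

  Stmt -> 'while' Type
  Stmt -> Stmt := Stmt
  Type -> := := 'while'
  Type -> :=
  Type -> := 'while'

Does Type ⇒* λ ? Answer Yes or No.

No

No nonterminal in this grammar is nullable.
No production of Type has an RHS whose symbols are all nullable, so Type is not nullable.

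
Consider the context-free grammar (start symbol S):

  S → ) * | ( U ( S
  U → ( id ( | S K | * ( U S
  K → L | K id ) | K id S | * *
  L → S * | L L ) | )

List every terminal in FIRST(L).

{ (, ) }

From L → S *: add FIRST(S) = { (, ) }.
From L → L L ): add FIRST(L) = { (, ) }.
L → ) contributes {)}.
Union: FIRST(L) = { (, ) }.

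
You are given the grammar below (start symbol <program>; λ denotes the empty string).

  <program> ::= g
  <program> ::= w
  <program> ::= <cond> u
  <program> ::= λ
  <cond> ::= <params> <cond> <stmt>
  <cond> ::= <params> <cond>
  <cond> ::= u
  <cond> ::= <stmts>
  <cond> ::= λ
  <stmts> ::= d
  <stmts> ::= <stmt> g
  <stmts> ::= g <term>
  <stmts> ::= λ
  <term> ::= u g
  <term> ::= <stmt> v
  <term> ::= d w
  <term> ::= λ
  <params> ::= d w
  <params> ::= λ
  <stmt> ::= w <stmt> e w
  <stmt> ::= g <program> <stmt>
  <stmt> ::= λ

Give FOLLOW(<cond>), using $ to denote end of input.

{ g, u, w }

In <program> ::= <cond> u: add FIRST(u) = { u }.
In <cond> ::= <params> <cond> <stmt>: add FIRST(<stmt>)\{λ} = { g, w }.
  Since <stmt> is nullable, also add FOLLOW(<cond>) = { g, u, w }.
In <cond> ::= <params> <cond>: <cond> is at the end, add FOLLOW(<cond>) = { g, u, w }.
Union: FOLLOW(<cond>) = { g, u, w }.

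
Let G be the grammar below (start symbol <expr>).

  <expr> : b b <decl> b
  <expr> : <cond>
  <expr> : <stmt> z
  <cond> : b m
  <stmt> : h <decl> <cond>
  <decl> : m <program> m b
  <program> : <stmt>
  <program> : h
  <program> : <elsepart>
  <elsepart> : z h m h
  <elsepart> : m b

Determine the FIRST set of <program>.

From <program> : <stmt>: add FIRST(<stmt>) = { h }.
<program> : h contributes {h}.
From <program> : <elsepart>: add FIRST(<elsepart>) = { m, z }.
Union: FIRST(<program>) = { h, m, z }.

{ h, m, z }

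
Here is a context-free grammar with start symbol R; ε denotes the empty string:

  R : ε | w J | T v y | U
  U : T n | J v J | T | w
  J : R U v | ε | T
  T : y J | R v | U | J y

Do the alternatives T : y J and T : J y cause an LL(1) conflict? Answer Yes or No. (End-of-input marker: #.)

FIRST(y J) = { y } and FIRST(J y) = { v, w, y }.
Both contain y, so the two alternatives are not disjoint — LL(1) conflict.

Yes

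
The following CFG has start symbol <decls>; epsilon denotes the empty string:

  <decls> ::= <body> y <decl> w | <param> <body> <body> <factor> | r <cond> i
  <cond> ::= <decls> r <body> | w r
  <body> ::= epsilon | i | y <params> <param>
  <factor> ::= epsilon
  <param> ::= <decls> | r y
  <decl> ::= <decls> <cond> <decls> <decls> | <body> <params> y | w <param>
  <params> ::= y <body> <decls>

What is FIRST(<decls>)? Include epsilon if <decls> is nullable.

From <decls> ::= <body> y <decl> w: <body> nullable, take FIRST(<body>) ∪ {y} = { i, y }.
From <decls> ::= <param> <body> <body> <factor>: add FIRST(<param>) = { i, r, y }.
<decls> ::= r <cond> i contributes {r}.
Union: FIRST(<decls>) = { i, r, y }.

{ i, r, y }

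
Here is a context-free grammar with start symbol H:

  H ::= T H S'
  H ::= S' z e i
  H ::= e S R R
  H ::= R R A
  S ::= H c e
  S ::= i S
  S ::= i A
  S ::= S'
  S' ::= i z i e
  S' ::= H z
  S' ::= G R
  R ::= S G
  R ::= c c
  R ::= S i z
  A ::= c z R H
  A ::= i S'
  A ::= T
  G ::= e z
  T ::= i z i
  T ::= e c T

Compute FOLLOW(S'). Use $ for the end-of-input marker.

{ $, c, e, i, z }

In H ::= T H S': S' is at the end, add FOLLOW(H) = { $, c, e, i, z }.
In H ::= S' z e i: add FIRST(z e i) = { z }.
In S ::= S': S' is at the end, add FOLLOW(S) = { c, e, i }.
In A ::= i S': S' is at the end, add FOLLOW(A) = { $, c, e, i, z }.
Union: FOLLOW(S') = { $, c, e, i, z }.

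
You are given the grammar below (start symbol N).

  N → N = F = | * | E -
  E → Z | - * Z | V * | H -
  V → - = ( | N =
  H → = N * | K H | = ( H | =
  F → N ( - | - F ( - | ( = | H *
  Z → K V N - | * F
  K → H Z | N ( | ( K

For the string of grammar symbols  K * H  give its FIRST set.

Add FIRST(K) = { (, *, -, = }; K is not nullable, stop.

{ (, *, -, = }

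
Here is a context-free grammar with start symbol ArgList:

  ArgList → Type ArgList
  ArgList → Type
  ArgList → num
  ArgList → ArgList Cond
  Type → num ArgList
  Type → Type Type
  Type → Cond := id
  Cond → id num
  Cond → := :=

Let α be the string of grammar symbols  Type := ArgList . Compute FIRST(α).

Add FIRST(Type) = { :=, id, num }; Type is not nullable, stop.

{ :=, id, num }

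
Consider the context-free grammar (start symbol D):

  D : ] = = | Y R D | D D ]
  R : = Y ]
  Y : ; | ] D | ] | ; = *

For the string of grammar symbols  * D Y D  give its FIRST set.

* is a terminal; add {*} and stop.

{ * }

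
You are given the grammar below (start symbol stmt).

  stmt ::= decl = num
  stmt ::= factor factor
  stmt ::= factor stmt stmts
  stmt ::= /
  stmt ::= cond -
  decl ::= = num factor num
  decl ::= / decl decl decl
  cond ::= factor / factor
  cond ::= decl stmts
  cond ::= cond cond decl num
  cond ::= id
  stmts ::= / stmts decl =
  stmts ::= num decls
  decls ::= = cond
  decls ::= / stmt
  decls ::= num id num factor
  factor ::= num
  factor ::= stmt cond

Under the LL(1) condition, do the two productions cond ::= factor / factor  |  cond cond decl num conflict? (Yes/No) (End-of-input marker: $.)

Yes

FIRST(factor / factor) = { /, =, id, num } and FIRST(cond cond decl num) = { /, =, id, num }.
Both contain /, so the two alternatives are not disjoint — LL(1) conflict.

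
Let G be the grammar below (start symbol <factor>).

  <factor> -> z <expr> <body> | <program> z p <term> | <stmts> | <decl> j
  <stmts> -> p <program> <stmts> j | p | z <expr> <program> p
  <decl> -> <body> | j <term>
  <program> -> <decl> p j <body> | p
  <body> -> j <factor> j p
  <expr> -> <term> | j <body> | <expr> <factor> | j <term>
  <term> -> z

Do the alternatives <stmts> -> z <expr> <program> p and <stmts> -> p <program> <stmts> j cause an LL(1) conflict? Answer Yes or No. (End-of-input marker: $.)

FIRST(z <expr> <program> p) = { z } and FIRST(p <program> <stmts> j) = { p }.
The FIRST sets are disjoint and neither alternative is nullable — no conflict.

No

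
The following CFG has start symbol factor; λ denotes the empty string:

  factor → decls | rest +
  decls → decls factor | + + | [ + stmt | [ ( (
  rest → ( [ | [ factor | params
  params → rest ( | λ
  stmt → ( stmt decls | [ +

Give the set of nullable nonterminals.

{ params, rest }

Directly nullable (have an λ-production): params.
rest → params with every symbol nullable, so rest is nullable.
No other nonterminal has a production whose RHS symbols are all nullable.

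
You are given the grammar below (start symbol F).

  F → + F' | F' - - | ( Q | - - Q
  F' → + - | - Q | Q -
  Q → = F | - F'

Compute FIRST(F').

F' → + - contributes {+}.
F' → - Q contributes {-}.
From F' → Q -: add FIRST(Q) = { -, = }.
Union: FIRST(F') = { +, -, = }.

{ +, -, = }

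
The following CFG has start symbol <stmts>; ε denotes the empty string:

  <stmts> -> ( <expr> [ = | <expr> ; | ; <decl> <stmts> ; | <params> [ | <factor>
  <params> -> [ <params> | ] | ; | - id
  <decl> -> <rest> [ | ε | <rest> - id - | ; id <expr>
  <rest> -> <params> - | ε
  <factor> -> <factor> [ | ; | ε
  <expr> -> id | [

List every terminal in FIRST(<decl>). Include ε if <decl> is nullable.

{ -, ;, [, ], ε }

From <decl> -> <rest> [: <rest> nullable, take FIRST(<rest>) ∪ {[} = { -, ;, [, ] }.
<decl> -> ε contributes ε.
From <decl> -> <rest> - id -: <rest> nullable, take FIRST(<rest>) ∪ {-} = { -, ;, [, ] }.
<decl> -> ; id <expr> contributes {;}.
Union: FIRST(<decl>) = { -, ;, [, ], ε }.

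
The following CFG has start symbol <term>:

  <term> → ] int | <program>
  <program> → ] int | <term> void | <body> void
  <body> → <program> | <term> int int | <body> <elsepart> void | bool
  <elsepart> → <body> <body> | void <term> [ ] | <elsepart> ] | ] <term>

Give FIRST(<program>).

<program> → ] int contributes {]}.
From <program> → <term> void: add FIRST(<term>) = { ], bool }.
From <program> → <body> void: add FIRST(<body>) = { ], bool }.
Union: FIRST(<program>) = { ], bool }.

{ ], bool }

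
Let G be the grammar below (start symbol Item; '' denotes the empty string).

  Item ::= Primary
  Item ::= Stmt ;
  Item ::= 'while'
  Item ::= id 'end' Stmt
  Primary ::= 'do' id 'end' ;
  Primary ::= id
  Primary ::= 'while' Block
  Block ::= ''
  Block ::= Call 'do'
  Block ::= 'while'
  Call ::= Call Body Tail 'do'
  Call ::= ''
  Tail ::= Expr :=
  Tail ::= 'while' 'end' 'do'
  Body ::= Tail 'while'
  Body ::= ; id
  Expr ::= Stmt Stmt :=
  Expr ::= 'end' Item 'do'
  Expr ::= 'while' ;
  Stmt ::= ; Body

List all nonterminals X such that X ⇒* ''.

{ Block, Call }

Directly nullable (have an ''-production): Block, Call.
No other nonterminal has a production whose RHS symbols are all nullable.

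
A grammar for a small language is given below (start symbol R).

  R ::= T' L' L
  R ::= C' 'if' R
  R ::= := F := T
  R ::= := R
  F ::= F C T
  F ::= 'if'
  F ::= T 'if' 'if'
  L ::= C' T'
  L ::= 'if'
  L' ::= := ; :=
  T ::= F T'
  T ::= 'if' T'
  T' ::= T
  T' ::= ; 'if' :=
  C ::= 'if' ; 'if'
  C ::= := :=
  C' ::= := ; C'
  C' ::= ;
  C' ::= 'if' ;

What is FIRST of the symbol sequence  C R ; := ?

Add FIRST(C) = { 'if', := }; C is not nullable, stop.

{ 'if', := }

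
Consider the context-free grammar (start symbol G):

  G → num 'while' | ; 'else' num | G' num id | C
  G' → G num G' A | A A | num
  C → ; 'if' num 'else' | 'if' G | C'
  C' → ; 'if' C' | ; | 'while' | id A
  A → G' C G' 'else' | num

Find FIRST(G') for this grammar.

From G' → G num G' A: add FIRST(G) = { 'if', 'while', ;, id, num }.
From G' → A A: add FIRST(A) = { 'if', 'while', ;, id, num }.
G' → num contributes {num}.
Union: FIRST(G') = { 'if', 'while', ;, id, num }.

{ 'if', 'while', ;, id, num }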